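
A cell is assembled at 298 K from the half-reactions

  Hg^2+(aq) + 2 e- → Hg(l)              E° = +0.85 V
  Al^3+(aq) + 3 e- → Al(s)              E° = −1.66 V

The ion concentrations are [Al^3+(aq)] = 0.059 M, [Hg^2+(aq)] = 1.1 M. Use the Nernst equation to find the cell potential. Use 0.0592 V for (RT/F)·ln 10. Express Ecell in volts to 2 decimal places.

+2.54 V

The Hg²⁺/Hg couple has the more positive E°, so it is the cathode; Al³⁺/Al is the anode.
E°cell = +0.85 − (−1.66) = +2.51 V, with n = 6 electrons transferred.
Balancing gives 3 Hg^2+(aq) + 2 Al(s) → 3 Hg(l) + 2 Al^3+(aq); hence Q = [Al^3+(aq)]^2 / [Hg^2+(aq)]^3 = 0.00262 (log Q = −2.582).
Applying E = E° − (RT ln10/nF)·log Q gives +2.51 − (0.0592/6)(−2.582) = +2.54 V.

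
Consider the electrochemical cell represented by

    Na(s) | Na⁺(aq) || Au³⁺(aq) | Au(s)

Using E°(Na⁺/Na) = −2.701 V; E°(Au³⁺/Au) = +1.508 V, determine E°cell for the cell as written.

By convention the left-hand electrode in cell notation is the anode (oxidation) and the right-hand electrode is the cathode (reduction).
E°cell = E°(right) − E°(left) = +1.508 − (−2.701) = +4.209 V.

+4.209 V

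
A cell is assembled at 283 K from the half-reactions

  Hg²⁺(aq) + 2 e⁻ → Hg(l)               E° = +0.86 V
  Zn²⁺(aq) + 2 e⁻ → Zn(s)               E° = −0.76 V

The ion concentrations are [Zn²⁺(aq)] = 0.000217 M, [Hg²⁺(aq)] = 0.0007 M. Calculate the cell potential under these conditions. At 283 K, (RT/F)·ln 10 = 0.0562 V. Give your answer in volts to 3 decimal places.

+1.634 V

The Hg²⁺/Hg couple has the more positive E°, so it is the cathode; Zn²⁺/Zn is the anode.
E°cell = +0.86 − (−0.76) = +1.62 V, with n = 2 electrons transferred.
Balancing gives Hg²⁺(aq) + Zn(s) → Hg(l) + Zn²⁺(aq); hence Q = [Zn²⁺(aq)] / [Hg²⁺(aq)] = 0.31 (log Q = −0.509).
By the Nernst equation, E = +1.62 − (0.0562/2)·(−0.509) = +1.634 V.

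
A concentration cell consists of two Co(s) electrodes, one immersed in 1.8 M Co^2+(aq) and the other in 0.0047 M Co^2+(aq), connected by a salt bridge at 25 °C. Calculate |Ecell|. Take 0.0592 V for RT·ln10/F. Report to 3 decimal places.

For a concentration cell E°cell = 0, since both electrodes use the same couple.
The compartment with the higher Co^2+(aq) concentration (1.8 M) acts as the cathode; ions are reduced there and produced at the dilute (0.0047 M) anode.
With n = 2, Ecell = −(0.0592/2)·log([dilute]/[conc]) = −(0.0592/2)·log(0.0047/1.8) = +0.076 V.

0.076 V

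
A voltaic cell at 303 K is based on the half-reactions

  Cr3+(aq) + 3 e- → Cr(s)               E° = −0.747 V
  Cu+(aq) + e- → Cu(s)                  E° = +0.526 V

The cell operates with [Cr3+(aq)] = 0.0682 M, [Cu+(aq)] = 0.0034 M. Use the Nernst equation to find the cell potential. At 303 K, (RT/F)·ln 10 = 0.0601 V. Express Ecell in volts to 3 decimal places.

+1.148 V

Cu⁺/Cu is reduced (cathode, E° = +0.526 V) and Cr³⁺/Cr is oxidized (anode).
E°cell = +0.526 − (−0.747) = +1.273 V, with n = 3 electrons transferred.
Balancing gives 3 Cu+(aq) + Cr(s) → 3 Cu(s) + Cr3+(aq); hence Q = [Cr3+(aq)] / [Cu+(aq)]^3 = 1.74×10^6 (log Q = 6.239).
By the Nernst equation, E = +1.273 − (0.0601/3)·(6.239) = +1.148 V.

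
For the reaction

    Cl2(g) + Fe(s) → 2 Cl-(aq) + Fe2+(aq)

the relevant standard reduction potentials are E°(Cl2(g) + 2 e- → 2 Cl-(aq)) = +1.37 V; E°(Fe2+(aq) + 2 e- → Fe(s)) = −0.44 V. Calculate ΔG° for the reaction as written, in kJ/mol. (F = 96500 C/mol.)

In the reaction as written Cl2(g) is reduced, so the Cl₂/Cl⁻ couple is the cathode and Fe²⁺/Fe is the anode.
E°cell = +1.37 − (−0.44) = +1.81 V; balancing electrons gives n = 2.
ΔG° = −nFE°cell = −(2)(96500)(+1.81) J/mol = −349 kJ/mol.

−349 kJ/mol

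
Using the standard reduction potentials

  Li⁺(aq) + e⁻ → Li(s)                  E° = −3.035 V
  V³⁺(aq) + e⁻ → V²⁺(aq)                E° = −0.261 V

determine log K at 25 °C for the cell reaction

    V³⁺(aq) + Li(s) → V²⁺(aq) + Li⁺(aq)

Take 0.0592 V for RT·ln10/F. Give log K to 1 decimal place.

log K = 46.9

The V³⁺/V²⁺ couple is reduced (cathode); E°cell = −0.261 − (−3.035) = +2.774 V with n = 1.
At equilibrium E = 0, so log K = nE°cell / 0.0592 = (1)(+2.774) / 0.0592 = 46.9.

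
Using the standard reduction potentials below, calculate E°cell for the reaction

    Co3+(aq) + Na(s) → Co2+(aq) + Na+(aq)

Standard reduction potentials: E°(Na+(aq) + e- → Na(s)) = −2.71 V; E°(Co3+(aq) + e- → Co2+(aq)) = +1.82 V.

+4.53 V

Co3+(aq) gains electrons, so the Co³⁺/Co²⁺ couple is the cathode; the Na⁺/Na couple is the anode.
E°cell = E°(cathode) − E°(anode) = +1.82 − (−2.71) = +4.53 V.
The positive value indicates the reaction is spontaneous as written.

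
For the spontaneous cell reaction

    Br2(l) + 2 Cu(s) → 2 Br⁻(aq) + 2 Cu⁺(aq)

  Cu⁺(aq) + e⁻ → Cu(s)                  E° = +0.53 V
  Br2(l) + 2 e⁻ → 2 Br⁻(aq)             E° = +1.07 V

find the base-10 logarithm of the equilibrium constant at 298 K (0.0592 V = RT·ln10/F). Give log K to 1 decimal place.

log K = 18.2

The Br₂/Br⁻ couple is reduced (cathode); E°cell = +1.07 − (+0.53) = +0.54 V with n = 2.
At equilibrium E = 0, so log K = nE°cell / 0.0592 = (2)(+0.54) / 0.0592 = 18.2.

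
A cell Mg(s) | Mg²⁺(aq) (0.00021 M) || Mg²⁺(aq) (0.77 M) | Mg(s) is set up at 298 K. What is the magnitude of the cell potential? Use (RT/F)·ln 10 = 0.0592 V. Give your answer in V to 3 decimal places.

For a concentration cell E°cell = 0, since both electrodes use the same couple.
The compartment with the higher Mg²⁺(aq) concentration (0.77 M) acts as the cathode; ions are reduced there and produced at the dilute (0.00021 M) anode.
With n = 2, Ecell = −(0.0592/2)·log([dilute]/[conc]) = −(0.0592/2)·log(0.00021/0.77) = +0.106 V.

0.106 V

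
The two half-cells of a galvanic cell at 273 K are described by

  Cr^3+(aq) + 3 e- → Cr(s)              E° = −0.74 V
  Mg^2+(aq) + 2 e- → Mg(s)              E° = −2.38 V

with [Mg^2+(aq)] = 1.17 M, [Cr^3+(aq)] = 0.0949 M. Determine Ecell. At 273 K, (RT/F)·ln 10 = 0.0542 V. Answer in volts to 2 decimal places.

+1.62 V

Cr³⁺/Cr is reduced (cathode, E° = −0.74 V) and Mg²⁺/Mg is oxidized (anode).
E°cell = E°cat − E°an = −0.74 − (−2.38) = +1.64 V; n = 6.
For the overall reaction 2 Cr^3+(aq) + 3 Mg(s) → 2 Cr(s) + 3 Mg^2+(aq), Q = [Mg^2+(aq)]^3 / [Cr^3+(aq)]^2 = 178, giving log Q = 2.250.
Applying E = E° − (RT ln10/nF)·log Q gives +1.64 − (0.0542/6)(2.250) = +1.62 V.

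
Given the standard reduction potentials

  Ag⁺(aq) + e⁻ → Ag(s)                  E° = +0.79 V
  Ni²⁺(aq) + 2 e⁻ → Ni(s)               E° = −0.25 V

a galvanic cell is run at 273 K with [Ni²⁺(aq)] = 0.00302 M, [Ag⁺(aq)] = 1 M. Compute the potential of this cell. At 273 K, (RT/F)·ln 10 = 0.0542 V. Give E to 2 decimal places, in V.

Since E°(Ag⁺/Ag) > E°(Ni²⁺/Ni), Ag⁺/Ag serves as the cathode.
E°cell = E°cat − E°an = +0.79 − (−0.25) = +1.04 V; n = 2.
The balanced reaction is 2 Ag⁺(aq) + Ni(s) → 2 Ag(s) + Ni²⁺(aq), so Q = [Ni²⁺(aq)] / [Ag⁺(aq)]^2 = 0.00302 and log Q = −2.520.
Applying E = E° − (RT ln10/nF)·log Q gives +1.04 − (0.0542/2)(−2.520) = +1.11 V.

+1.11 V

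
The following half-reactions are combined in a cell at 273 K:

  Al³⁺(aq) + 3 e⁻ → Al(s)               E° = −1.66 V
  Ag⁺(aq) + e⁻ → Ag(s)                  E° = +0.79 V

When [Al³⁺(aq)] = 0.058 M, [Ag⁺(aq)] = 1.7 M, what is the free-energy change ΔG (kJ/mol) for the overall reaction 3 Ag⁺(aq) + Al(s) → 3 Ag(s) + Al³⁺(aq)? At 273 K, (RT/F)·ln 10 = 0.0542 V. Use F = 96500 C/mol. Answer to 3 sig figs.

−719 kJ/mol

E°cell = +0.79 − (−1.66) = +2.45 V; the balanced reaction transfers n = 3 electrons.
Here Q = [Al³⁺(aq)] / [Ag⁺(aq)]^3 = 0.0118 (log Q = −1.928), giving E = +2.45 − (0.0542/3)·(−1.928) = +2.4848 V.
Then ΔG = −nFE = −3 × 96500 × +2.4848 J/mol = −719 kJ/mol.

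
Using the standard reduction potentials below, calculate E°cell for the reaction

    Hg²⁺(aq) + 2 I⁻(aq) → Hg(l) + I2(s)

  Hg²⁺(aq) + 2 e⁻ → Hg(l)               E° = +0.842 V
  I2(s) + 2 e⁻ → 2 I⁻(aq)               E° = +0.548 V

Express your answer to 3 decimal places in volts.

+0.294 V

Hg²⁺(aq) gains electrons, so the Hg²⁺/Hg couple is the cathode; the I₂/I⁻ couple is the anode.
E°cell = E°(cathode) − E°(anode) = +0.842 − (+0.548) = +0.294 V.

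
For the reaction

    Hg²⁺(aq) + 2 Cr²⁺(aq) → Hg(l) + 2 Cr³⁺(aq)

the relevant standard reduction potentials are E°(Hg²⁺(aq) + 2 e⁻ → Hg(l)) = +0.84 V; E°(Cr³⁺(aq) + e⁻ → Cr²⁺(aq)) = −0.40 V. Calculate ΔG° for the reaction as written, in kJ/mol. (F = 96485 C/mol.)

−239 kJ/mol

In the reaction as written Hg²⁺(aq) is reduced, so the Hg²⁺/Hg couple is the cathode and Cr³⁺/Cr²⁺ is the anode.
E°cell = +0.84 − (−0.40) = +1.24 V; balancing electrons gives n = 2.
ΔG° = −nFE°cell = −(2)(96485)(+1.24) J/mol = −239 kJ/mol.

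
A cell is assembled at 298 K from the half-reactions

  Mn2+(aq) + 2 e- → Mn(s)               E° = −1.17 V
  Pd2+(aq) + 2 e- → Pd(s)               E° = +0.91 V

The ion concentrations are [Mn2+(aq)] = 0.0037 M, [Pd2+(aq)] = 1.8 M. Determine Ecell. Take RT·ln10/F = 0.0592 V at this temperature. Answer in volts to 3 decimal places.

+2.160 V

The Pd²⁺/Pd couple has the more positive E°, so it is the cathode; Mn²⁺/Mn is the anode.
The standard potential is +0.91 − (−1.17) = +2.08 V and the balanced reaction transfers n = 2 electrons.
The balanced reaction is Pd2+(aq) + Mn(s) → Pd(s) + Mn2+(aq), so Q = [Mn2+(aq)] / [Pd2+(aq)] = 0.00206 and log Q = −2.687.
By the Nernst equation, E = +2.08 − (0.0592/2)·(−2.687) = +2.160 V.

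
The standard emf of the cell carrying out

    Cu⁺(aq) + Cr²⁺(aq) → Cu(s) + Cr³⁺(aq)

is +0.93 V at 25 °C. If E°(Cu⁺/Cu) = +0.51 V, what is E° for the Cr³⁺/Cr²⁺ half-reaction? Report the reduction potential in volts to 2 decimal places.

−0.42 V

In the reaction as written the Cu⁺/Cu couple is reduced (cathode) and Cr³⁺/Cr²⁺ is oxidized (anode), so E°cell = E°(Cu⁺/Cu) − E°(Cr³⁺/Cr²⁺).
E°(Cr³⁺/Cr²⁺) = E°(cathode) − E°cell = +0.51 − (+0.93) = −0.42 V.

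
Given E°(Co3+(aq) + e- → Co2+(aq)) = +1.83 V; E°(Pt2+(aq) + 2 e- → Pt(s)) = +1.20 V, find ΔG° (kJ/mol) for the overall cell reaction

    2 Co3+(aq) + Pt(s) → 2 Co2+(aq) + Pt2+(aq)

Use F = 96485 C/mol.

In the reaction as written Co3+(aq) is reduced, so the Co³⁺/Co²⁺ couple is the cathode and Pt²⁺/Pt is the anode.
E°cell = +1.83 − (+1.20) = +0.63 V; balancing electrons gives n = 2.
ΔG° = −nFE°cell = −(2)(96485)(+0.63) J/mol = −122 kJ/mol.

−122 kJ/mol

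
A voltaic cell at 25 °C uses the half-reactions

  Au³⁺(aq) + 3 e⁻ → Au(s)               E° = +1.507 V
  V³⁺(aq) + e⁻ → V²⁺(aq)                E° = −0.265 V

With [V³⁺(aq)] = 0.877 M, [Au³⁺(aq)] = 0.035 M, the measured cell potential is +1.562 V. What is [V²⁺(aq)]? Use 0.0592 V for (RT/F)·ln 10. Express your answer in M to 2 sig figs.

The Au³⁺/Au couple has the larger reduction potential, so it is the cathode: E°cell = +1.507 − (−0.265) = +1.772 V and n = 3.
Rearranging E = E° − (0.0592/n)·log Q gives log Q = 3(+1.772 − (+1.562))/0.0592 = 10.642.
Balancing electrons gives Au³⁺(aq) + 3 V²⁺(aq) → Au(s) + 3 V³⁺(aq); thus Q = [V³⁺(aq)]^3 / ([Au³⁺(aq)]·[V²⁺(aq)]^3).
Substituting the known concentrations and solving, log [V²⁺(aq)] = −3.119 and [V²⁺(aq)] = 0.00076 M.

0.00076 M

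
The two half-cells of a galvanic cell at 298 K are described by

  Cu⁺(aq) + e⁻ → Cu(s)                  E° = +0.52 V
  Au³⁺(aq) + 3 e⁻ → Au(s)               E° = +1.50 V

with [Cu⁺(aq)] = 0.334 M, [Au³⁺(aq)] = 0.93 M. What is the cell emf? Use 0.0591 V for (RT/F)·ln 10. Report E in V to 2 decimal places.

+1.01 V

Since E°(Au³⁺/Au) > E°(Cu⁺/Cu), Au³⁺/Au serves as the cathode.
The standard potential is +1.50 − (+0.52) = +0.98 V and the balanced reaction transfers n = 3 electrons.
For the overall reaction Au³⁺(aq) + 3 Cu(s) → Au(s) + 3 Cu⁺(aq), Q = [Cu⁺(aq)]^3 / [Au³⁺(aq)] = 0.0401, giving log Q = −1.397.
Applying E = E° − (RT ln10/nF)·log Q gives +0.98 − (0.0591/3)(−1.397) = +1.01 V.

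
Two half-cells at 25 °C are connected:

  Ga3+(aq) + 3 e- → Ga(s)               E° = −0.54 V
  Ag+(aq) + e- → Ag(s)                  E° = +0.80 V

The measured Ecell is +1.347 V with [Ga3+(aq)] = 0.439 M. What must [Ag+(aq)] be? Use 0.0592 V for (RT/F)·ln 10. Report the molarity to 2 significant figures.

1.0 M

Ag⁺/Ag is the cathode (higher E°); E°cell = +0.80 − (−0.54) = +1.34 V with n = 3.
From the Nernst equation, log Q = n(E° − E)/0.0592 = 3·(+1.34 − (+1.347))/0.0592 = −0.355.
Balancing electrons gives 3 Ag+(aq) + Ga(s) → 3 Ag(s) + Ga3+(aq); thus Q = [Ga3+(aq)] / [Ag+(aq)]^3.
Solving for the unknown gives log [Ag+(aq)] = −0.001, so [Ag+(aq)] ≈ 1.0 M.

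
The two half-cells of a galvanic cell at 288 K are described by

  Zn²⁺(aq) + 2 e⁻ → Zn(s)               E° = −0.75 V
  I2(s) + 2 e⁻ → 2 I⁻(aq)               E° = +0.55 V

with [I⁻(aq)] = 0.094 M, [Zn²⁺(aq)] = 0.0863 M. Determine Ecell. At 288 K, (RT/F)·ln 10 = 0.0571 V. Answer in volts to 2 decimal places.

+1.39 V

Since E°(I₂/I⁻) > E°(Zn²⁺/Zn), I₂/I⁻ serves as the cathode.
E°cell = +0.55 − (−0.75) = +1.30 V, with n = 2 electrons transferred.
Balancing gives I2(s) + Zn(s) → 2 I⁻(aq) + Zn²⁺(aq); hence Q = [I⁻(aq)]^2·[Zn²⁺(aq)] = 0.000763 (log Q = −3.118).
E = E° − (0.0571/n)·log Q = +1.30 − (0.0571/2)(−3.118) = +1.39 V.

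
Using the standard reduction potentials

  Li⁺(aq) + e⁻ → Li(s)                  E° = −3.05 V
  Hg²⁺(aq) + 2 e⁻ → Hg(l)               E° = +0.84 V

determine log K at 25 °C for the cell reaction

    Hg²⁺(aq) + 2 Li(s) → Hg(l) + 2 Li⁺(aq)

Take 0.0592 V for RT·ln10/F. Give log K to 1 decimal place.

log K = 131.4

The Hg²⁺/Hg couple is reduced (cathode); E°cell = +0.84 − (−3.05) = +3.89 V with n = 2.
At equilibrium E = 0, so log K = nE°cell / 0.0592 = (2)(+3.89) / 0.0592 = 131.4.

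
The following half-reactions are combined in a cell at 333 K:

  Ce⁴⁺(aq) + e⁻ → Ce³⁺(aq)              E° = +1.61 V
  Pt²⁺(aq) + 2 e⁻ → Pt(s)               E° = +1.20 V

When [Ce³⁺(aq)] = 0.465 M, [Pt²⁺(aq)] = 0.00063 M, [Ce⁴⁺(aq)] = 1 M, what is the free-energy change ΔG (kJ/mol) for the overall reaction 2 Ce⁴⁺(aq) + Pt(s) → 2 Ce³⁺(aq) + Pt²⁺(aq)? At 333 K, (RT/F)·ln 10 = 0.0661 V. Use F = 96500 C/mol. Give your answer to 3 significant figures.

E°cell = +1.61 − (+1.20) = +0.41 V; the balanced reaction transfers n = 2 electrons.
The reaction quotient is ([Ce³⁺(aq)]^2·[Pt²⁺(aq)]) / [Ce⁴⁺(aq)]^2 = 0.000136; by Nernst, E = +0.41 − (0.0661/2)(−3.866) = +0.5378 V.
Finally ΔG = −nFE = −(2)(96500 C/mol)(+0.5378 V) = −104 kJ/mol.

−104 kJ/mol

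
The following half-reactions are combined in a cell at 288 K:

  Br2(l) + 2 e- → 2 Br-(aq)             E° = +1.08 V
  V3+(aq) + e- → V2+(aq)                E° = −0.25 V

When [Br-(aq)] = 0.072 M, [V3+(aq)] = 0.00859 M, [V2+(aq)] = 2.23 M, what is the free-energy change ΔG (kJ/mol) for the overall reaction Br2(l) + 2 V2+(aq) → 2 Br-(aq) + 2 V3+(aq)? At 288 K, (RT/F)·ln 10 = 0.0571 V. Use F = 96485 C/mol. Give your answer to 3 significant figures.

The standard cell potential is +1.08 − (−0.25) = +1.33 V, with n = 2 electrons in the balanced equation.
Here Q = ([Br-(aq)]^2·[V3+(aq)]^2) / [V2+(aq)]^2 = 7.69×10^−8 (log Q = −7.114), giving E = +1.33 − (0.0571/2)·(−7.114) = +1.5331 V.
Finally ΔG = −nFE = −(2)(96485 C/mol)(+1.5331 V) = −296 kJ/mol.

−296 kJ/mol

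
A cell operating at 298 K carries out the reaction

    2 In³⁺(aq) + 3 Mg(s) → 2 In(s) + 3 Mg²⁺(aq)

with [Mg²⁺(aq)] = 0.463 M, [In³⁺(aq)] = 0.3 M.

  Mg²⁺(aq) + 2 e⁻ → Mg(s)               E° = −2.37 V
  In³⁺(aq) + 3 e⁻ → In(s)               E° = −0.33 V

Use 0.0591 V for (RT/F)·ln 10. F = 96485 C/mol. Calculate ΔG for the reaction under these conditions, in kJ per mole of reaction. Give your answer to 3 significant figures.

E°cell = −0.33 − (−2.37) = +2.04 V; the balanced reaction transfers n = 6 electrons.
The reaction quotient is [Mg²⁺(aq)]^3 / [In³⁺(aq)]^2 = 1.1; by Nernst, E = +2.04 − (0.0591/6)(0.043) = +2.0396 V.
Finally ΔG = −nFE = −(6)(96485 C/mol)(+2.0396 V) = −1180 kJ/mol.

−1180 kJ/mol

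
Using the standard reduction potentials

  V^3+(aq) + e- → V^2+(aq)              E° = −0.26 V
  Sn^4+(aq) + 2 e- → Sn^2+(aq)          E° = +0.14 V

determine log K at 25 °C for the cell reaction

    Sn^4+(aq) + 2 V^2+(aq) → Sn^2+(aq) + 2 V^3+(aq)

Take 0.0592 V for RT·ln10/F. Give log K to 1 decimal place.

log K = 13.5

The Sn⁴⁺/Sn²⁺ couple is reduced (cathode); E°cell = +0.14 − (−0.26) = +0.40 V with n = 2.
At equilibrium E = 0, so log K = nE°cell / 0.0592 = (2)(+0.40) / 0.0592 = 13.5.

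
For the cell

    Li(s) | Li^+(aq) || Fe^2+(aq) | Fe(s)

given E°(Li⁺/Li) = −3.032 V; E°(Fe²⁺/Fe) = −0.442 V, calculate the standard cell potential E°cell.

By convention the left-hand electrode in cell notation is the anode (oxidation) and the right-hand electrode is the cathode (reduction).
E°cell = E°(right) − E°(left) = −0.442 − (−3.032) = +2.590 V.

+2.590 V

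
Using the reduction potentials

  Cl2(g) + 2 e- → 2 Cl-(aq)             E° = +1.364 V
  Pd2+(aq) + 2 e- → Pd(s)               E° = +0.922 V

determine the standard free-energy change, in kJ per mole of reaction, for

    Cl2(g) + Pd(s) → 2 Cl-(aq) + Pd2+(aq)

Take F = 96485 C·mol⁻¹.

−85.3 kJ/mol

In the reaction as written Cl2(g) is reduced, so the Cl₂/Cl⁻ couple is the cathode and Pd²⁺/Pd is the anode.
E°cell = +1.364 − (+0.922) = +0.442 V; balancing electrons gives n = 2.
ΔG° = −nFE°cell = −(2)(96485)(+0.442) J/mol = −85.3 kJ/mol.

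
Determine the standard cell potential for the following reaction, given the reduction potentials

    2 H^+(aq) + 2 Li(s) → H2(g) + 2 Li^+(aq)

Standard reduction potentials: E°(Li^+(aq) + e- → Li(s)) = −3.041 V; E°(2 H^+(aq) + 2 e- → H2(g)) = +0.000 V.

+3.041 V

In the reaction as written, H^+(aq) is reduced (cathode) and Li^+(aq) is produced by oxidation at the anode.
E°cell = E°(cathode) − E°(anode) = +0.000 − (−3.041) = +3.041 V.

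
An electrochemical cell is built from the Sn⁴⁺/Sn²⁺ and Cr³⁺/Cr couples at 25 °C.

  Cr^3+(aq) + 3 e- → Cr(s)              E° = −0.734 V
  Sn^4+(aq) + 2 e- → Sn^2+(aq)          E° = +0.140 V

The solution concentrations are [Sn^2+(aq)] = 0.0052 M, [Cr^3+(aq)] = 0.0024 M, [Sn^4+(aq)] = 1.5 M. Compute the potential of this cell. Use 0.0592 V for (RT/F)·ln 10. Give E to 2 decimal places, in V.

+1.00 V

Since E°(Sn⁴⁺/Sn²⁺) > E°(Cr³⁺/Cr), Sn⁴⁺/Sn²⁺ serves as the cathode.
The standard potential is +0.140 − (−0.734) = +0.874 V and the balanced reaction transfers n = 6 electrons.
The balanced reaction is 3 Sn^4+(aq) + 2 Cr(s) → 3 Sn^2+(aq) + 2 Cr^3+(aq), so Q = ([Sn^2+(aq)]^3·[Cr^3+(aq)]^2) / [Sn^4+(aq)]^3 = 2.4×10^−13 and log Q = −12.620.
By the Nernst equation, E = +0.874 − (0.0592/6)·(−12.620) = +1.00 V.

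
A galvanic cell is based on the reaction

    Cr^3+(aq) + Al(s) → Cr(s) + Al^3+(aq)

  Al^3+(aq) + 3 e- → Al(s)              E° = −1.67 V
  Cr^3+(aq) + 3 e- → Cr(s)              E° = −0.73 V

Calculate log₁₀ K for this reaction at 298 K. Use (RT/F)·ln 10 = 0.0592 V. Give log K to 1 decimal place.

log K = 47.6

The Cr³⁺/Cr couple is reduced (cathode); E°cell = −0.73 − (−1.67) = +0.94 V with n = 3.
At equilibrium E = 0, so log K = nE°cell / 0.0592 = (3)(+0.94) / 0.0592 = 47.6.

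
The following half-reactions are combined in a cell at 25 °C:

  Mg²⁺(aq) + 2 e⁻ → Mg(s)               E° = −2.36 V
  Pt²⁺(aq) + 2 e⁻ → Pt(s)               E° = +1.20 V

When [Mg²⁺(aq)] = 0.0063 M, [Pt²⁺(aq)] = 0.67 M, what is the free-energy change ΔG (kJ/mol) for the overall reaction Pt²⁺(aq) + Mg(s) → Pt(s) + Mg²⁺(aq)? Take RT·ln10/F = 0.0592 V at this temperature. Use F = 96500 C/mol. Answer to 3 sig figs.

E°cell = +1.20 − (−2.36) = +3.56 V; the balanced reaction transfers n = 2 electrons.
Q = [Mg²⁺(aq)] / [Pt²⁺(aq)] = 0.0094, so log Q = −2.027 and E = +3.56 − (0.0592/2)(−2.027) = +3.6200 V.
Finally ΔG = −nFE = −(2)(96500 C/mol)(+3.6200 V) = −699 kJ/mol.

−699 kJ/mol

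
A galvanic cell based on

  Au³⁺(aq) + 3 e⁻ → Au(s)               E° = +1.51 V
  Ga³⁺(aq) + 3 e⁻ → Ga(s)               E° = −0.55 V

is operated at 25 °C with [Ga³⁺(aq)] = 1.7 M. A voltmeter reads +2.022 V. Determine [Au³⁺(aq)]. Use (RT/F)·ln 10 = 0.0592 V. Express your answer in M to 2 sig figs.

Au³⁺/Au is the cathode (higher E°); E°cell = +1.51 − (−0.55) = +2.06 V with n = 3.
Rearranging E = E° − (0.0592/n)·log Q gives log Q = 3(+2.06 − (+2.022))/0.0592 = 1.926.
For Au³⁺(aq) + Ga(s) → Au(s) + Ga³⁺(aq), the reaction quotient is Q = [Ga³⁺(aq)] / [Au³⁺(aq)].
Solving for the unknown gives log [Au³⁺(aq)] = −1.696, so [Au³⁺(aq)] ≈ 0.020 M.

0.020 M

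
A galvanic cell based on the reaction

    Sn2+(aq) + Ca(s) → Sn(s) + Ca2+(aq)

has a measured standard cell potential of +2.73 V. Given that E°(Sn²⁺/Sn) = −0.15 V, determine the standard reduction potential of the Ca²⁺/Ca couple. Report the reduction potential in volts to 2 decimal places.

−2.88 V

In the reaction as written the Sn²⁺/Sn couple is reduced (cathode) and Ca²⁺/Ca is oxidized (anode), so E°cell = E°(Sn²⁺/Sn) − E°(Ca²⁺/Ca).
E°(Ca²⁺/Ca) = E°(cathode) − E°cell = −0.15 − (+2.73) = −2.88 V.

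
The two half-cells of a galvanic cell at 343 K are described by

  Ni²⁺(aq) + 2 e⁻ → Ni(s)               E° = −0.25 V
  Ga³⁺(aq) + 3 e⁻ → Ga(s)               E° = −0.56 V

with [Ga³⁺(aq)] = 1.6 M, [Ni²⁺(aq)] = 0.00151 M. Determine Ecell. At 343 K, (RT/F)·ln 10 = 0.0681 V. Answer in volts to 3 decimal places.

Ni²⁺/Ni is reduced (cathode, E° = −0.25 V) and Ga³⁺/Ga is oxidized (anode).
E°cell = E°cat − E°an = −0.25 − (−0.56) = +0.31 V; n = 6.
For the overall reaction 3 Ni²⁺(aq) + 2 Ga(s) → 3 Ni(s) + 2 Ga³⁺(aq), Q = [Ga³⁺(aq)]^2 / [Ni²⁺(aq)]^3 = 7.44×10^8, giving log Q = 8.871.
E = E° − (0.0681/n)·log Q = +0.31 − (0.0681/6)(8.871) = +0.209 V.

+0.209 V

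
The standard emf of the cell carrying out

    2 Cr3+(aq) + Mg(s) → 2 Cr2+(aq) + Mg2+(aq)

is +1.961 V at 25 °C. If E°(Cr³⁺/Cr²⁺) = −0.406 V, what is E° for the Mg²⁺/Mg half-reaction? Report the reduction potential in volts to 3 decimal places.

In the reaction as written the Cr³⁺/Cr²⁺ couple is reduced (cathode) and Mg²⁺/Mg is oxidized (anode), so E°cell = E°(Cr³⁺/Cr²⁺) − E°(Mg²⁺/Mg).
E°(Mg²⁺/Mg) = E°(cathode) − E°cell = −0.406 − (+1.961) = −2.367 V.

−2.367 V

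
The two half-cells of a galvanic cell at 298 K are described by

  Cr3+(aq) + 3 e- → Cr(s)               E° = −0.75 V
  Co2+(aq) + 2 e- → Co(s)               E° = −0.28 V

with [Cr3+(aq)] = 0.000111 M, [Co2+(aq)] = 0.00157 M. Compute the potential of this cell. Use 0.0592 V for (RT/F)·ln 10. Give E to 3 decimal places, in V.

+0.465 V

Since E°(Co²⁺/Co) > E°(Cr³⁺/Cr), Co²⁺/Co serves as the cathode.
E°cell = E°cat − E°an = −0.28 − (−0.75) = +0.47 V; n = 6.
The balanced reaction is 3 Co2+(aq) + 2 Cr(s) → 3 Co(s) + 2 Cr3+(aq), so Q = [Cr3+(aq)]^2 / [Co2+(aq)]^3 = 3.18 and log Q = 0.503.
Applying E = E° − (RT ln10/nF)·log Q gives +0.47 − (0.0592/6)(0.503) = +0.465 V.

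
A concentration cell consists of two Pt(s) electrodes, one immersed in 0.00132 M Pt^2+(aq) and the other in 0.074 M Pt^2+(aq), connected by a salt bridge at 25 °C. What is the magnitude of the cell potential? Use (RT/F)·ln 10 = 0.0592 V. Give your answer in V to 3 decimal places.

0.052 V

For a concentration cell E°cell = 0, since both electrodes use the same couple.
The compartment with the higher Pt^2+(aq) concentration (0.074 M) acts as the cathode; ions are reduced there and produced at the dilute (0.00132 M) anode.
With n = 2, Ecell = −(0.0592/2)·log([dilute]/[conc]) = −(0.0592/2)·log(0.00132/0.074) = +0.052 V.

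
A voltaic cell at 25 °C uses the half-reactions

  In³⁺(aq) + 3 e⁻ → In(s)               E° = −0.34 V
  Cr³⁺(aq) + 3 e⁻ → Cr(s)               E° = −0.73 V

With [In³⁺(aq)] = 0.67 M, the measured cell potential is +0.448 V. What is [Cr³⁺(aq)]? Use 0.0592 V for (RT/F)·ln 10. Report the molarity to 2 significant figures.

The In³⁺/In couple has the larger reduction potential, so it is the cathode: E°cell = −0.34 − (−0.73) = +0.39 V and n = 3.
From the Nernst equation, log Q = n(E° − E)/0.0592 = 3·(+0.39 − (+0.448))/0.0592 = −2.939.
For In³⁺(aq) + Cr(s) → In(s) + Cr³⁺(aq), the reaction quotient is Q = [Cr³⁺(aq)] / [In³⁺(aq)].
Substituting the known concentrations and solving, log [Cr³⁺(aq)] = −3.113 and [Cr³⁺(aq)] = 0.00077 M.

0.00077 M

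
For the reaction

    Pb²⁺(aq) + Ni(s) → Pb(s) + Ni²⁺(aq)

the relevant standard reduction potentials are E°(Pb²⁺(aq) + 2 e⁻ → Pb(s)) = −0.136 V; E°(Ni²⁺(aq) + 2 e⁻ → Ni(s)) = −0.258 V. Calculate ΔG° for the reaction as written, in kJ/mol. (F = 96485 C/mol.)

In the reaction as written Pb²⁺(aq) is reduced, so the Pb²⁺/Pb couple is the cathode and Ni²⁺/Ni is the anode.
E°cell = −0.136 − (−0.258) = +0.122 V; balancing electrons gives n = 2.
ΔG° = −nFE°cell = −(2)(96485)(+0.122) J/mol = −23.5 kJ/mol.

−23.5 kJ/mol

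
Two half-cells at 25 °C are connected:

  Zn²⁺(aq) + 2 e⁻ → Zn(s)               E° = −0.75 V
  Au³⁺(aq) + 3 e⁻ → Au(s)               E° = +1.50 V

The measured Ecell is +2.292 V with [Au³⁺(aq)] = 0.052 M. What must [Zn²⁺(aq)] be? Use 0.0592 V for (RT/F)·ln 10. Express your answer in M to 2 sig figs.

With Au³⁺/Au at the cathode and Zn²⁺/Zn at the anode, E°cell = +1.50 − (−0.75) = +2.25 V (n = 6).
Since E = E° − (0.0592/n)·log Q, log Q = n(E° − E)/0.0592 = −4.257.
Balancing electrons gives 2 Au³⁺(aq) + 3 Zn(s) → 2 Au(s) + 3 Zn²⁺(aq); thus Q = [Zn²⁺(aq)]^3 / [Au³⁺(aq)]^2.
Isolating [Zn²⁺(aq)] in Q = 10^{−4.257} yields log [Zn²⁺(aq)] = −2.275, i.e. 0.0053 M.

0.0053 M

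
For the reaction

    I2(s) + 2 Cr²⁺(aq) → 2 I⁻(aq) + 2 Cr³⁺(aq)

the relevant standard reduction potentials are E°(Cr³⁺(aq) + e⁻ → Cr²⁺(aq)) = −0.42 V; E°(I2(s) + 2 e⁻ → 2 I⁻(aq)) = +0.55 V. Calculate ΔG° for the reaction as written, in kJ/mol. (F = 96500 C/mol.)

In the reaction as written I2(s) is reduced, so the I₂/I⁻ couple is the cathode and Cr³⁺/Cr²⁺ is the anode.
E°cell = +0.55 − (−0.42) = +0.97 V; balancing electrons gives n = 2.
ΔG° = −nFE°cell = −(2)(96500)(+0.97) J/mol = −187 kJ/mol.

−187 kJ/mol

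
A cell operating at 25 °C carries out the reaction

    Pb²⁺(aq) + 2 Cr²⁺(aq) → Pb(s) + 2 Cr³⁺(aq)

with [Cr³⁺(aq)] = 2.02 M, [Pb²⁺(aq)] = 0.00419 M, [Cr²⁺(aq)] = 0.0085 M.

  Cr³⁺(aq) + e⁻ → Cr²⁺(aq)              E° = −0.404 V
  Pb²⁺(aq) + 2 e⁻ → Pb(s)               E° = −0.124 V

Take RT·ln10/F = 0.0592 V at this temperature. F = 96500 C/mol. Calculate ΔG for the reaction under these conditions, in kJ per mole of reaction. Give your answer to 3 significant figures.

With Pb²⁺/Pb reduced at the cathode, E°cell = −0.124 − (−0.404) = +0.280 V and n = 2.
Here Q = [Cr³⁺(aq)]^2 / ([Pb²⁺(aq)]·[Cr²⁺(aq)]^2) = 1.35×10^7 (log Q = 7.130), giving E = +0.280 − (0.0592/2)·(7.130) = +0.0690 V.
Finally ΔG = −nFE = −(2)(96500 C/mol)(+0.0690 V) = −13.3 kJ/mol.

−13.3 kJ/mol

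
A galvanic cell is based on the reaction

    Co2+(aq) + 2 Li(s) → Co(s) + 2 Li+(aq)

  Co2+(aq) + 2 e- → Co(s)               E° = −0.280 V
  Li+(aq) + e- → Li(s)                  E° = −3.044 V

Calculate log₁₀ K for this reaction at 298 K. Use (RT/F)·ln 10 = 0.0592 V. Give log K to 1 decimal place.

log K = 93.4

The Co²⁺/Co couple is reduced (cathode); E°cell = −0.280 − (−3.044) = +2.764 V with n = 2.
At equilibrium E = 0, so log K = nE°cell / 0.0592 = (2)(+2.764) / 0.0592 = 93.4.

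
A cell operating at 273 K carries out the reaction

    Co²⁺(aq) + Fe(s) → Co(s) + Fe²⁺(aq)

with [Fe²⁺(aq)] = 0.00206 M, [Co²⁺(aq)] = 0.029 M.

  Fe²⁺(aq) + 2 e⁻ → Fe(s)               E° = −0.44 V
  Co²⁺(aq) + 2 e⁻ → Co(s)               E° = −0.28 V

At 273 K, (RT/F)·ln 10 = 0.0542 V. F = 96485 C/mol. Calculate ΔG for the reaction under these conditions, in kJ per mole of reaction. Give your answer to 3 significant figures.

−36.9 kJ/mol

The standard cell potential is −0.28 − (−0.44) = +0.16 V, with n = 2 electrons in the balanced equation.
Q = [Fe²⁺(aq)] / [Co²⁺(aq)] = 0.071, so log Q = −1.149 and E = +0.16 − (0.0542/2)(−1.149) = +0.1911 V.
Then ΔG = −nFE = −2 × 96485 × +0.1911 J/mol = −36.9 kJ/mol.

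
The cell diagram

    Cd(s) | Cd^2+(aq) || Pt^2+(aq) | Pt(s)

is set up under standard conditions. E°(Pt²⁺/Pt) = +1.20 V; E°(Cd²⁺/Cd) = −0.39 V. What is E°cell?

+1.59 V

By convention the left-hand electrode in cell notation is the anode (oxidation) and the right-hand electrode is the cathode (reduction).
E°cell = E°(right) − E°(left) = +1.20 − (−0.39) = +1.59 V.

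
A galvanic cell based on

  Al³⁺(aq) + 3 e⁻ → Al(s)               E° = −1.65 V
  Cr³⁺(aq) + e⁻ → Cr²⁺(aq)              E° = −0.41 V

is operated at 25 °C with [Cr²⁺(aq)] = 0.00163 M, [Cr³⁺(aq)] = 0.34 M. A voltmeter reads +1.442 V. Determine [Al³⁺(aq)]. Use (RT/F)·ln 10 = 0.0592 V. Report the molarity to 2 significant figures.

0.00053 M

With Cr³⁺/Cr²⁺ at the cathode and Al³⁺/Al at the anode, E°cell = −0.41 − (−1.65) = +1.24 V (n = 3).
Since E = E° − (0.0592/n)·log Q, log Q = n(E° − E)/0.0592 = −10.236.
For 3 Cr³⁺(aq) + Al(s) → 3 Cr²⁺(aq) + Al³⁺(aq), the reaction quotient is Q = ([Cr²⁺(aq)]^3·[Al³⁺(aq)]) / [Cr³⁺(aq)]^3.
Solving for the unknown gives log [Al³⁺(aq)] = −3.278, so [Al³⁺(aq)] ≈ 0.00053 M.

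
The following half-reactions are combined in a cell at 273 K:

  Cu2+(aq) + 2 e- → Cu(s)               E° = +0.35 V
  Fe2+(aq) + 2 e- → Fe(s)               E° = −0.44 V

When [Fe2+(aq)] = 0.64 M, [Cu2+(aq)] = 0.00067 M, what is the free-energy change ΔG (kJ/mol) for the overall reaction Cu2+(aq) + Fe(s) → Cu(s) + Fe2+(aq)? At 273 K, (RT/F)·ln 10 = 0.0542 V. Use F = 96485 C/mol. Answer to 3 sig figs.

−137 kJ/mol

E°cell = +0.35 − (−0.44) = +0.79 V; the balanced reaction transfers n = 2 electrons.
Here Q = [Fe2+(aq)] / [Cu2+(aq)] = 955 (log Q = 2.980), giving E = +0.79 − (0.0542/2)·(2.980) = +0.7092 V.
ΔG = −nFE = −(2)(96485)(+0.7092) J/mol = −137 kJ/mol.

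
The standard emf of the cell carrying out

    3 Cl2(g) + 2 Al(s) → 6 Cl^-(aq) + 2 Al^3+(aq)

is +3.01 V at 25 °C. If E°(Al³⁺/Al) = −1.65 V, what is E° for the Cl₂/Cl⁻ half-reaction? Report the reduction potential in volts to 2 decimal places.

In the reaction as written the Cl₂/Cl⁻ couple is reduced (cathode) and Al³⁺/Al is oxidized (anode), so E°cell = E°(Cl₂/Cl⁻) − E°(Al³⁺/Al).
E°(Cl₂/Cl⁻) = E°cell + E°(anode) = +3.01 + (−1.65) = +1.36 V.

+1.36 V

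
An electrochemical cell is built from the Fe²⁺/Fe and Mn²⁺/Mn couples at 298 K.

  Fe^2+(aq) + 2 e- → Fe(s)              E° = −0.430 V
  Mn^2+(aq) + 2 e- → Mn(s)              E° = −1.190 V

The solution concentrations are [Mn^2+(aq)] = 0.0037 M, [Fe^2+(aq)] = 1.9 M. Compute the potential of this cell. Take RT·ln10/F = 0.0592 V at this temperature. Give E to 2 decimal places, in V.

Fe²⁺/Fe is reduced (cathode, E° = −0.430 V) and Mn²⁺/Mn is oxidized (anode).
E°cell = −0.430 − (−1.190) = +0.760 V, with n = 2 electrons transferred.
The balanced reaction is Fe^2+(aq) + Mn(s) → Fe(s) + Mn^2+(aq), so Q = [Mn^2+(aq)] / [Fe^2+(aq)] = 0.00195 and log Q = −2.711.
Applying E = E° − (RT ln10/nF)·log Q gives +0.760 − (0.0592/2)(−2.711) = +0.84 V.

+0.84 V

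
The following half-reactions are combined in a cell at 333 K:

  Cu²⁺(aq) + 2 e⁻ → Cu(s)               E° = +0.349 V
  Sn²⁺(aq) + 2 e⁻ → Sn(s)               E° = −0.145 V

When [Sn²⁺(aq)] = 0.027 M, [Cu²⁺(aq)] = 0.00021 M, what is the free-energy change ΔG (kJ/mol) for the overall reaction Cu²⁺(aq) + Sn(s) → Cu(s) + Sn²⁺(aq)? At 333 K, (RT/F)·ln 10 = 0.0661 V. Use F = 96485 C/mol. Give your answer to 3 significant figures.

−81.9 kJ/mol

The standard cell potential is +0.349 − (−0.145) = +0.494 V, with n = 2 electrons in the balanced equation.
Here Q = [Sn²⁺(aq)] / [Cu²⁺(aq)] = 129 (log Q = 2.109), giving E = +0.494 − (0.0661/2)·(2.109) = +0.4243 V.
Finally ΔG = −nFE = −(2)(96485 C/mol)(+0.4243 V) = −81.9 kJ/mol.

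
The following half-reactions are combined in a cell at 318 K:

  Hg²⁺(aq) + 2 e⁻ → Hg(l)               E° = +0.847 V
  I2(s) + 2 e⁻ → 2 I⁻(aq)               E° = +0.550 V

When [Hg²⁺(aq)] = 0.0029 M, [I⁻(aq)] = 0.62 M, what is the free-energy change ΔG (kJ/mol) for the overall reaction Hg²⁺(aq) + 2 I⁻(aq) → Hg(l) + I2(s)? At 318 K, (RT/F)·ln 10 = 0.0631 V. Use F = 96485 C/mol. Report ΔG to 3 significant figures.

−39.3 kJ/mol

With Hg²⁺/Hg reduced at the cathode, E°cell = +0.847 − (+0.550) = +0.297 V and n = 2.
The reaction quotient is 1 / ([Hg²⁺(aq)]·[I⁻(aq)]^2) = 897; by Nernst, E = +0.297 − (0.0631/2)(2.953) = +0.2038 V.
ΔG = −nFE = −(2)(96485)(+0.2038) J/mol = −39.3 kJ/mol.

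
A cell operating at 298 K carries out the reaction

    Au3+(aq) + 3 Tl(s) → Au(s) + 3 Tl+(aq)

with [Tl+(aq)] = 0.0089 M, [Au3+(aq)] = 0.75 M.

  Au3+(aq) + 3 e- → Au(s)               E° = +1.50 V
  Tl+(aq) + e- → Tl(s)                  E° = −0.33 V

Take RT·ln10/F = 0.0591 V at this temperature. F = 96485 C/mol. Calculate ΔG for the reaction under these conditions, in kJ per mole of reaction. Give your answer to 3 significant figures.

E°cell = +1.50 − (−0.33) = +1.83 V; the balanced reaction transfers n = 3 electrons.
Q = [Tl+(aq)]^3 / [Au3+(aq)] = 9.4×10^−7, so log Q = −6.027 and E = +1.83 − (0.0591/3)(−6.027) = +1.9487 V.
Finally ΔG = −nFE = −(3)(96485 C/mol)(+1.9487 V) = −564 kJ/mol.

−564 kJ/mol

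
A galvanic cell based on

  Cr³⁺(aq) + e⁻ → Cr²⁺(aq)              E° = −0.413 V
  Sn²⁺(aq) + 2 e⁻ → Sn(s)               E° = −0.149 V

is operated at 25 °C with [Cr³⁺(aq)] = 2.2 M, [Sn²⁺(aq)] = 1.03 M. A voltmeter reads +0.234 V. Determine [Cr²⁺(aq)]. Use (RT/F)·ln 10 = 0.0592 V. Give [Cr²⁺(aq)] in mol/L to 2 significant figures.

The Sn²⁺/Sn couple has the larger reduction potential, so it is the cathode: E°cell = −0.149 − (−0.413) = +0.264 V and n = 2.
From the Nernst equation, log Q = n(E° − E)/0.0592 = 2·(+0.264 − (+0.234))/0.0592 = 1.014.
The balanced reaction is Sn²⁺(aq) + 2 Cr²⁺(aq) → Sn(s) + 2 Cr³⁺(aq), so Q = [Cr³⁺(aq)]^2 / ([Sn²⁺(aq)]·[Cr²⁺(aq)]^2).
Solving for the unknown gives log [Cr²⁺(aq)] = −0.171, so [Cr²⁺(aq)] ≈ 0.67 M.

0.67 M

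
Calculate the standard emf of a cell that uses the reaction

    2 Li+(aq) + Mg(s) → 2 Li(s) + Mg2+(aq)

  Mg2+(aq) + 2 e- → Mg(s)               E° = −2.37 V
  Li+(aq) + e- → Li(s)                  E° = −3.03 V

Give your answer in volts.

−0.66 V

In the reaction as written, Li+(aq) is reduced (cathode) and Mg2+(aq) is produced by oxidation at the anode.
E°cell = E°(cathode) − E°(anode) = −3.03 − (−2.37) = −0.66 V.
The negative E°cell means the reaction is non-spontaneous in the direction written.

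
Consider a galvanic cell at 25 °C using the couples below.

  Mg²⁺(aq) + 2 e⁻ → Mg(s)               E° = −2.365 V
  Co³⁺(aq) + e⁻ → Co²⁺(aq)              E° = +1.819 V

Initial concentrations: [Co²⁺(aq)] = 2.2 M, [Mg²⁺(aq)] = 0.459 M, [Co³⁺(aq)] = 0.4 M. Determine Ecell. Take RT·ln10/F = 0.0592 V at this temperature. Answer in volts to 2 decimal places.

+4.15 V

Since E°(Co³⁺/Co²⁺) > E°(Mg²⁺/Mg), Co³⁺/Co²⁺ serves as the cathode.
E°cell = +1.819 − (−2.365) = +4.184 V, with n = 2 electrons transferred.
Balancing gives 2 Co³⁺(aq) + Mg(s) → 2 Co²⁺(aq) + Mg²⁺(aq); hence Q = ([Co²⁺(aq)]^2·[Mg²⁺(aq)]) / [Co³⁺(aq)]^2 = 13.9 (log Q = 1.143).
Applying E = E° − (RT ln10/nF)·log Q gives +4.184 − (0.0592/2)(1.143) = +4.15 V.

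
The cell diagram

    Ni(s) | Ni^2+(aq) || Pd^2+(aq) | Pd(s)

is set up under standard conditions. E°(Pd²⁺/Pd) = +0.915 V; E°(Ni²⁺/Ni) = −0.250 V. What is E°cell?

By convention the left-hand electrode in cell notation is the anode (oxidation) and the right-hand electrode is the cathode (reduction).
E°cell = E°(right) − E°(left) = +0.915 − (−0.250) = +1.165 V.

+1.165 V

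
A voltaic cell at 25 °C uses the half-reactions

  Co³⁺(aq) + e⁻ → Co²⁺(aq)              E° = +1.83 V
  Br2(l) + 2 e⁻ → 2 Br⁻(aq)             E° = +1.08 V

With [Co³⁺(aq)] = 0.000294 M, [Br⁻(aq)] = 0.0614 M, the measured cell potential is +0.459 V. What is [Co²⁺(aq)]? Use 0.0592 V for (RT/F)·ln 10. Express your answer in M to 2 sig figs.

With Co³⁺/Co²⁺ at the cathode and Br₂/Br⁻ at the anode, E°cell = +1.83 − (+1.08) = +0.75 V (n = 2).
Rearranging E = E° − (0.0592/n)·log Q gives log Q = 2(+0.75 − (+0.459))/0.0592 = 9.831.
The balanced reaction is 2 Co³⁺(aq) + 2 Br⁻(aq) → 2 Co²⁺(aq) + Br2(l), so Q = [Co²⁺(aq)]^2 / ([Co³⁺(aq)]^2·[Br⁻(aq)]^2).
Isolating [Co²⁺(aq)] in Q = 10^{9.831} yields log [Co²⁺(aq)] = 0.172, i.e. 1.5 M.

1.5 M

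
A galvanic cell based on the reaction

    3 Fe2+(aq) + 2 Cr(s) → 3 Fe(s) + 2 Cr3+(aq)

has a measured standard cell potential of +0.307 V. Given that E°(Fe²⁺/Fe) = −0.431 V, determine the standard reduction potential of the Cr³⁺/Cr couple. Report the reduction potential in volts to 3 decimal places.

−0.738 V

In the reaction as written the Fe²⁺/Fe couple is reduced (cathode) and Cr³⁺/Cr is oxidized (anode), so E°cell = E°(Fe²⁺/Fe) − E°(Cr³⁺/Cr).
E°(Cr³⁺/Cr) = E°(cathode) − E°cell = −0.431 − (+0.307) = −0.738 V.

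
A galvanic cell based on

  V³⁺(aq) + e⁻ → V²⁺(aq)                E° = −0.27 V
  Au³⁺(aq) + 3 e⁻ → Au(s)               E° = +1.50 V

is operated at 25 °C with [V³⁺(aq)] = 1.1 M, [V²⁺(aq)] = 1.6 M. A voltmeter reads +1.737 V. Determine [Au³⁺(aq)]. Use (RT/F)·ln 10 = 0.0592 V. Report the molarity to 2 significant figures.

The Au³⁺/Au couple has the larger reduction potential, so it is the cathode: E°cell = +1.50 − (−0.27) = +1.77 V and n = 3.
Since E = E° − (0.0592/n)·log Q, log Q = n(E° − E)/0.0592 = 1.672.
The balanced reaction is Au³⁺(aq) + 3 V²⁺(aq) → Au(s) + 3 V³⁺(aq), so Q = [V³⁺(aq)]^3 / ([Au³⁺(aq)]·[V²⁺(aq)]^3).
Substituting the known concentrations and solving, log [Au³⁺(aq)] = −2.160 and [Au³⁺(aq)] = 0.0069 M.

0.0069 M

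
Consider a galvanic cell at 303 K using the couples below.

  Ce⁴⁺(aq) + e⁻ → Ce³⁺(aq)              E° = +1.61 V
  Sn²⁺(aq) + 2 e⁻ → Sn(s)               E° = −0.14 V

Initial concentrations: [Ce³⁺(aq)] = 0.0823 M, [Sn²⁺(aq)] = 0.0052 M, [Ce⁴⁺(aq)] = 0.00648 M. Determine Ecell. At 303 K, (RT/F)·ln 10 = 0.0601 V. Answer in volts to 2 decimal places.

Since E°(Ce⁴⁺/Ce³⁺) > E°(Sn²⁺/Sn), Ce⁴⁺/Ce³⁺ serves as the cathode.
The standard potential is +1.61 − (−0.14) = +1.75 V and the balanced reaction transfers n = 2 electrons.
For the overall reaction 2 Ce⁴⁺(aq) + Sn(s) → 2 Ce³⁺(aq) + Sn²⁺(aq), Q = ([Ce³⁺(aq)]^2·[Sn²⁺(aq)]) / [Ce⁴⁺(aq)]^2 = 0.839, giving log Q = −0.076.
Applying E = E° − (RT ln10/nF)·log Q gives +1.75 − (0.0601/2)(−0.076) = +1.75 V.

+1.75 V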